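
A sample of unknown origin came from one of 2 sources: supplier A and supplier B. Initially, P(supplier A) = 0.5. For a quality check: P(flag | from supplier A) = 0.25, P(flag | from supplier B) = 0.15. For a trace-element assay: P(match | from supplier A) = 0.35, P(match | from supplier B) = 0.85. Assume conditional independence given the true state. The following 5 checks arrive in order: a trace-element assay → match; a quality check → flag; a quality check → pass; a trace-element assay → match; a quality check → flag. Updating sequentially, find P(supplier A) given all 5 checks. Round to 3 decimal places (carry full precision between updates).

After a trace-element assay='match': P(supplier A) = 0.35·0.5000 / (0.35·0.5000 + 0.85·0.5000) ≈ 0.2917
After a quality check='flag': P(supplier A) = 0.25·0.2917 / (0.25·0.2917 + 0.15·0.7083) ≈ 0.4070
After a quality check='pass': P(supplier A) = 0.75·0.4070 / (0.75·0.4070 + 0.85·0.5930) ≈ 0.3772
After a trace-element assay='match': P(supplier A) = 0.35·0.3772 / (0.35·0.3772 + 0.85·0.6228) ≈ 0.1996
After a quality check='flag': P(supplier A) = 0.25·0.1996 / (0.25·0.1996 + 0.15·0.8004) ≈ 0.2936

0.294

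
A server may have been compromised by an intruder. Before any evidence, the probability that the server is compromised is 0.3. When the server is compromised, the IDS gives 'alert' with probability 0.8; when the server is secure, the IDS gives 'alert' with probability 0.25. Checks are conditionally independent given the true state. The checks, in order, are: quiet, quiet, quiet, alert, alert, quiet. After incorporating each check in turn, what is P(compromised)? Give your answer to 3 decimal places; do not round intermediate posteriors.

After 'quiet': P(compromised) = 0.2·0.3000 / (0.2·0.3000 + 0.75·0.7000) ≈ 0.1026
After 'quiet': P(compromised) = 0.2·0.1026 / (0.2·0.1026 + 0.75·0.8974) ≈ 0.0296
After 'quiet': P(compromised) = 0.2·0.0296 / (0.2·0.0296 + 0.75·0.9704) ≈ 0.0081
After 'alert': P(compromised) = 0.8·0.0081 / (0.8·0.0081 + 0.25·0.9919) ≈ 0.0253
After 'alert': P(compromised) = 0.8·0.0253 / (0.8·0.0253 + 0.25·0.9747) ≈ 0.0768
After 'quiet': P(compromised) = 0.2·0.0768 / (0.2·0.0768 + 0.75·0.9232) ≈ 0.0217

0.022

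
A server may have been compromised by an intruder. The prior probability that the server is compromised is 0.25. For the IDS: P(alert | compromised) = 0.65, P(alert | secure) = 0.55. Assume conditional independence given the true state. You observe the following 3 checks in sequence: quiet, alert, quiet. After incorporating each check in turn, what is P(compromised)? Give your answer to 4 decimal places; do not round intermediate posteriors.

After 'quiet': P(compromised) = 0.35·0.2500 / (0.35·0.2500 + 0.45·0.7500) ≈ 0.2059
After 'alert': P(compromised) = 0.65·0.2059 / (0.65·0.2059 + 0.55·0.7941) ≈ 0.2345
After 'quiet': P(compromised) = 0.35·0.2345 / (0.35·0.2345 + 0.45·0.7655) ≈ 0.1924

0.1924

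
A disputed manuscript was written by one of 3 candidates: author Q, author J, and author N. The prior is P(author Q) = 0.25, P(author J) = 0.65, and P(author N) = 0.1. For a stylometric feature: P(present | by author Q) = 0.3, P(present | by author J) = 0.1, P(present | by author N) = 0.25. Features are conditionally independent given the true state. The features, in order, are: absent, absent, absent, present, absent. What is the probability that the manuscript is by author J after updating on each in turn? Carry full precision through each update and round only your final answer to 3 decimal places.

0.622

After 'absent': normaliser = 0.7·0.2500 + 0.9·0.6500 + 0.75·0.1000; P(author Q) ≈ 0.2096, P(author J) ≈ 0.7006, P(author N) ≈ 0.0898
After 'absent': normaliser = 0.7·0.2096 + 0.9·0.7006 + 0.75·0.0898; P(author Q) ≈ 0.1737, P(author J) ≈ 0.7465, P(author N) ≈ 0.0798
After 'absent': normaliser = 0.7·0.1737 + 0.9·0.7465 + 0.75·0.0798; P(author Q) ≈ 0.1425, P(author J) ≈ 0.7874, P(author N) ≈ 0.0701
After 'present': normaliser = 0.3·0.1425 + 0.1·0.7874 + 0.25·0.0701; P(author Q) ≈ 0.3075, P(author J) ≈ 0.5664, P(author N) ≈ 0.1261
After 'absent': normaliser = 0.7·0.3075 + 0.9·0.5664 + 0.75·0.1261; P(author Q) ≈ 0.2626, P(author J) ≈ 0.6220, P(author N) ≈ 0.1154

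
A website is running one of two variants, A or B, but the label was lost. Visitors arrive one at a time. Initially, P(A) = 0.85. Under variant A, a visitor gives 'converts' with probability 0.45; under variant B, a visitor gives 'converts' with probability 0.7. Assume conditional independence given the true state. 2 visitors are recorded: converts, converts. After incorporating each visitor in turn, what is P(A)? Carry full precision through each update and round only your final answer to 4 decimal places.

Apply Bayes' rule sequentially, carrying P(A) forward.
After 'converts': P(A) = 0.45·0.8500 / (0.45·0.8500 + 0.7·0.1500) ≈ 0.7846
After 'converts': P(A) = 0.45·0.7846 / (0.45·0.7846 + 0.7·0.2154) ≈ 0.7008

0.7008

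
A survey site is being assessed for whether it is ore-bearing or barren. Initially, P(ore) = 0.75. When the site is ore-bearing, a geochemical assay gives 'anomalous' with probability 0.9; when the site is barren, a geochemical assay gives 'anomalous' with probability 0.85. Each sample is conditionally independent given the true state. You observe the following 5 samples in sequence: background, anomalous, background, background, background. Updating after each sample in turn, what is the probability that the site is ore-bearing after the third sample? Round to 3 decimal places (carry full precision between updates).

After 'background': P(ore) = 0.1·0.7500 / (0.1·0.7500 + 0.15·0.2500) ≈ 0.6667
After 'anomalous': P(ore) = 0.9·0.6667 / (0.9·0.6667 + 0.85·0.3333) ≈ 0.6792
After 'background': P(ore) = 0.1·0.6792 / (0.1·0.6792 + 0.15·0.3208) ≈ 0.5854

0.585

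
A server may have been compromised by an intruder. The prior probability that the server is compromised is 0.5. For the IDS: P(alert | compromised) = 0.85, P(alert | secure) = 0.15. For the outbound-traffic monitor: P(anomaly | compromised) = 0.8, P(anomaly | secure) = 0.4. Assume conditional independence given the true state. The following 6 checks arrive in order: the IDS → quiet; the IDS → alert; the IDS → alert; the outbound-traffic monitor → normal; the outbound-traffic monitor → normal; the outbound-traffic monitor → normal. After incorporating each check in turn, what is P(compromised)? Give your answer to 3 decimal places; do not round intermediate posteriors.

0.173

Apply Bayes' rule sequentially, carrying P(compromised) forward.
After the IDS='quiet': P(compromised) = 0.15·0.5000 / (0.15·0.5000 + 0.85·0.5000) ≈ 0.1500
After the IDS='alert': P(compromised) = 0.85·0.1500 / (0.85·0.1500 + 0.15·0.8500) ≈ 0.5000
After the IDS='alert': P(compromised) = 0.85·0.5000 / (0.85·0.5000 + 0.15·0.5000) ≈ 0.8500
After the outbound-traffic monitor='normal': P(compromised) = 0.2·0.8500 / (0.2·0.8500 + 0.6·0.1500) ≈ 0.6538
After the outbound-traffic monitor='normal': P(compromised) = 0.2·0.6538 / (0.2·0.6538 + 0.6·0.3462) ≈ 0.3864
After the outbound-traffic monitor='normal': P(compromised) = 0.2·0.3864 / (0.2·0.3864 + 0.6·0.6136) ≈ 0.1735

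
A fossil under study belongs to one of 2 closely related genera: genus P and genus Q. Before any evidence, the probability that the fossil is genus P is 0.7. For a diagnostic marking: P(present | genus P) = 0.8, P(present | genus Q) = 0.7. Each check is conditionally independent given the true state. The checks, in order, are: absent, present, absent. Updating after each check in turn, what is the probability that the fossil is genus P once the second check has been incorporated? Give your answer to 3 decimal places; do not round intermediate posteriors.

Each posterior becomes the prior for the next update.
After 'absent': P(genus P) = 0.2·0.7000 / (0.2·0.7000 + 0.3·0.3000) ≈ 0.6087
After 'present': P(genus P) = 0.8·0.6087 / (0.8·0.6087 + 0.7·0.3913) ≈ 0.6400

0.640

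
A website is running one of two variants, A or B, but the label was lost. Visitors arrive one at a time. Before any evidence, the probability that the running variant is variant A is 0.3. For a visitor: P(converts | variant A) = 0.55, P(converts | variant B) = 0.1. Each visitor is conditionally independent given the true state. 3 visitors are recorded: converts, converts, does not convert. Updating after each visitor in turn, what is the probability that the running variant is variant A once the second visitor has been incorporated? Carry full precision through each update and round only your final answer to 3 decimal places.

0.928

Apply Bayes' rule sequentially, carrying P(A) forward.
After 'converts': P(A) = 0.55·0.3000 / (0.55·0.3000 + 0.1·0.7000) ≈ 0.7021
After 'converts': P(A) = 0.55·0.7021 / (0.55·0.7021 + 0.1·0.2979) ≈ 0.9284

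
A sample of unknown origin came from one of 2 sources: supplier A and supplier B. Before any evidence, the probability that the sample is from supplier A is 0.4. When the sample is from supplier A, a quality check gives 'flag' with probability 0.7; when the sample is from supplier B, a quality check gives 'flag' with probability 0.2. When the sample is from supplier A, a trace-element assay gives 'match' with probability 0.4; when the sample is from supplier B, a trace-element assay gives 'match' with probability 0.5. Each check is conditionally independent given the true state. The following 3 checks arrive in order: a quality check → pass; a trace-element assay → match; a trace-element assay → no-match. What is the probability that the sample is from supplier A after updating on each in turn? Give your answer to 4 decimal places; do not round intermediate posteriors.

After a quality check='pass': P(supplier A) = 0.3·0.4000 / (0.3·0.4000 + 0.8·0.6000) ≈ 0.2000
After a trace-element assay='match': P(supplier A) = 0.4·0.2000 / (0.4·0.2000 + 0.5·0.8000) ≈ 0.1667
After a trace-element assay='no-match': P(supplier A) = 0.6·0.1667 / (0.6·0.1667 + 0.5·0.8333) ≈ 0.1935

0.1935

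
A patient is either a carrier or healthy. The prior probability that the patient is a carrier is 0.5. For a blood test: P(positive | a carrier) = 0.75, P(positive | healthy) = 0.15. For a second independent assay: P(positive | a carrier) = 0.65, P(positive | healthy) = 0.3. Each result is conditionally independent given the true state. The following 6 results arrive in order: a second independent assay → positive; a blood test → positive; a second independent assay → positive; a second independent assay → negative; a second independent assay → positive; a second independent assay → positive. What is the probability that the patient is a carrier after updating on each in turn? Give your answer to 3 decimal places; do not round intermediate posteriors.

After a second independent assay='positive': P(carrier) = 0.65·0.5000 / (0.65·0.5000 + 0.3·0.5000) ≈ 0.6842
After a blood test='positive': P(carrier) = 0.75·0.6842 / (0.75·0.6842 + 0.15·0.3158) ≈ 0.9155
After a second independent assay='positive': P(carrier) = 0.65·0.9155 / (0.65·0.9155 + 0.3·0.0845) ≈ 0.9591
After a second independent assay='negative': P(carrier) = 0.35·0.9591 / (0.35·0.9591 + 0.7·0.0409) ≈ 0.9215
After a second independent assay='positive': P(carrier) = 0.65·0.9215 / (0.65·0.9215 + 0.3·0.0785) ≈ 0.9622
After a second independent assay='positive': P(carrier) = 0.65·0.9622 / (0.65·0.9622 + 0.3·0.0378) ≈ 0.9822

0.982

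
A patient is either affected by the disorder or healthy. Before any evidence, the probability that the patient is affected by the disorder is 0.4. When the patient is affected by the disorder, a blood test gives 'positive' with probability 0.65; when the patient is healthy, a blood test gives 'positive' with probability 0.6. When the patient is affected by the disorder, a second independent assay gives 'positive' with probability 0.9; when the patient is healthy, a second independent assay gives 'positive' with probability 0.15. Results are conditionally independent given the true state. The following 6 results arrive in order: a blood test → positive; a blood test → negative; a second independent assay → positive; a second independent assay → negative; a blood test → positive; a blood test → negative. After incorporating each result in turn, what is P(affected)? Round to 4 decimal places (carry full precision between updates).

0.2972

After a blood test='positive': P(affected) = 0.65·0.4000 / (0.65·0.4000 + 0.6·0.6000) ≈ 0.4194
After a blood test='negative': P(affected) = 0.35·0.4194 / (0.35·0.4194 + 0.4·0.5806) ≈ 0.3872
After a second independent assay='positive': P(affected) = 0.9·0.3872 / (0.9·0.3872 + 0.15·0.6128) ≈ 0.7913
After a second independent assay='negative': P(affected) = 0.1·0.7913 / (0.1·0.7913 + 0.85·0.2087) ≈ 0.3085
After a blood test='positive': P(affected) = 0.65·0.3085 / (0.65·0.3085 + 0.6·0.6915) ≈ 0.3258
After a blood test='negative': P(affected) = 0.35·0.3258 / (0.35·0.3258 + 0.4·0.6742) ≈ 0.2972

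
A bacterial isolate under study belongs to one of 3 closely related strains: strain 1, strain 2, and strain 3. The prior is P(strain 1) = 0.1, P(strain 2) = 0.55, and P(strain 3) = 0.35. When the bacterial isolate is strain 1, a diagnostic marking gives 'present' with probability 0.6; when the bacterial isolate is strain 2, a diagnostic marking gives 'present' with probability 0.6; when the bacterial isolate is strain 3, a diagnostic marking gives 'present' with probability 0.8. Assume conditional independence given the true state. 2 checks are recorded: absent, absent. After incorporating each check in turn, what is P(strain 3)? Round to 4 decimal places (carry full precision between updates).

0.1186

Each posterior becomes the prior for the next update.
After 'absent': normaliser = 0.4·0.1000 + 0.4·0.5500 + 0.2·0.3500; P(strain 1) ≈ 0.1212, P(strain 2) ≈ 0.6667, P(strain 3) ≈ 0.2121
After 'absent': normaliser = 0.4·0.1212 + 0.4·0.6667 + 0.2·0.2121; P(strain 1) ≈ 0.1356, P(strain 2) ≈ 0.7458, P(strain 3) ≈ 0.1186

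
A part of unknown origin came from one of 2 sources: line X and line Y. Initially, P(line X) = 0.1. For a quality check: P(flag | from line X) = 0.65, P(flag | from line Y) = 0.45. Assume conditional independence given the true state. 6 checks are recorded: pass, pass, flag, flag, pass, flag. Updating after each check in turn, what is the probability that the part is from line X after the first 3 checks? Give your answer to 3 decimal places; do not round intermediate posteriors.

After 'pass': P(line X) = 0.35·0.1000 / (0.35·0.1000 + 0.55·0.9000) ≈ 0.0660
After 'pass': P(line X) = 0.35·0.0660 / (0.35·0.0660 + 0.55·0.9340) ≈ 0.0431
After 'flag': P(line X) = 0.65·0.0431 / (0.65·0.0431 + 0.45·0.9569) ≈ 0.0610

0.061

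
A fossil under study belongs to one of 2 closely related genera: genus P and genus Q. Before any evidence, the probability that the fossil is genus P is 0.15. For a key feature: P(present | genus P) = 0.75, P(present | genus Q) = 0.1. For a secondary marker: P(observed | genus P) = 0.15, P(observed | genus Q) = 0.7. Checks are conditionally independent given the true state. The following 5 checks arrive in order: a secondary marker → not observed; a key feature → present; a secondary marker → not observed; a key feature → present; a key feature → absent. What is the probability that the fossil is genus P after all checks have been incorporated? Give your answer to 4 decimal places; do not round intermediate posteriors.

Apply Bayes' rule sequentially, carrying P(genus P) forward.
After a secondary marker='not observed': P(genus P) = 0.85·0.1500 / (0.85·0.1500 + 0.3·0.8500) ≈ 0.3333
After a key feature='present': P(genus P) = 0.75·0.3333 / (0.75·0.3333 + 0.1·0.6667) ≈ 0.7895
After a secondary marker='not observed': P(genus P) = 0.85·0.7895 / (0.85·0.7895 + 0.3·0.2105) ≈ 0.9140
After a key feature='present': P(genus P) = 0.75·0.9140 / (0.75·0.9140 + 0.1·0.0860) ≈ 0.9876
After a key feature='absent': P(genus P) = 0.25·0.9876 / (0.25·0.9876 + 0.9·0.0124) ≈ 0.9568

0.9568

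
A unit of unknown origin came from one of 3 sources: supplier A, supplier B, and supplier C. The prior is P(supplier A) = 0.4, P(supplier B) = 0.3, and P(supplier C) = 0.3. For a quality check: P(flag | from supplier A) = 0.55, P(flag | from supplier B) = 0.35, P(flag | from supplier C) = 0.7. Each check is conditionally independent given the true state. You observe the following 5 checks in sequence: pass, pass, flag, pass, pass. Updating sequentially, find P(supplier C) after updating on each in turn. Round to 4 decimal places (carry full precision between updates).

After 'pass': normaliser = 0.45·0.4000 + 0.65·0.3000 + 0.3·0.3000; P(supplier A) ≈ 0.3871, P(supplier B) ≈ 0.4194, P(supplier C) ≈ 0.1935
After 'pass': normaliser = 0.45·0.3871 + 0.65·0.4194 + 0.3·0.1935; P(supplier A) ≈ 0.3450, P(supplier B) ≈ 0.5399, P(supplier C) ≈ 0.1150
After 'flag': normaliser = 0.55·0.3450 + 0.35·0.5399 + 0.7·0.1150; P(supplier A) ≈ 0.4132, P(supplier B) ≈ 0.4115, P(supplier C) ≈ 0.1753
After 'pass': normaliser = 0.45·0.4132 + 0.65·0.4115 + 0.3·0.1753; P(supplier A) ≈ 0.3675, P(supplier B) ≈ 0.5286, P(supplier C) ≈ 0.1039
After 'pass': normaliser = 0.45·0.3675 + 0.65·0.5286 + 0.3·0.1039; P(supplier A) ≈ 0.3062, P(supplier B) ≈ 0.6361, P(supplier C) ≈ 0.0577

0.0577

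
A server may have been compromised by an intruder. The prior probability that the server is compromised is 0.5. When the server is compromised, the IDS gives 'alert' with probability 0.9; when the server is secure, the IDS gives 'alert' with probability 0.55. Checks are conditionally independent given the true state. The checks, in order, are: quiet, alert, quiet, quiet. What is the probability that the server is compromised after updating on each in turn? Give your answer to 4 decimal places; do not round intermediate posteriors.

After 'quiet': P(compromised) = 0.1·0.5000 / (0.1·0.5000 + 0.45·0.5000) ≈ 0.1818
After 'alert': P(compromised) = 0.9·0.1818 / (0.9·0.1818 + 0.55·0.8182) ≈ 0.2667
After 'quiet': P(compromised) = 0.1·0.2667 / (0.1·0.2667 + 0.45·0.7333) ≈ 0.0748
After 'quiet': P(compromised) = 0.1·0.0748 / (0.1·0.0748 + 0.45·0.9252) ≈ 0.0176

0.0176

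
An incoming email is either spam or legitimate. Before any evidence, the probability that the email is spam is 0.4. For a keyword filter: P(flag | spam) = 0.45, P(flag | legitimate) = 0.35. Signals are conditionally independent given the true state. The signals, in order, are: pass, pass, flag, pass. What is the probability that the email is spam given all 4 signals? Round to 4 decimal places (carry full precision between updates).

0.3418

Apply Bayes' rule sequentially, carrying P(spam) forward.
After 'pass': P(spam) = 0.55·0.4000 / (0.55·0.4000 + 0.65·0.6000) ≈ 0.3607
After 'pass': P(spam) = 0.55·0.3607 / (0.55·0.3607 + 0.65·0.6393) ≈ 0.3231
After 'flag': P(spam) = 0.45·0.3231 / (0.45·0.3231 + 0.35·0.6769) ≈ 0.3803
After 'pass': P(spam) = 0.55·0.3803 / (0.55·0.3803 + 0.65·0.6197) ≈ 0.3418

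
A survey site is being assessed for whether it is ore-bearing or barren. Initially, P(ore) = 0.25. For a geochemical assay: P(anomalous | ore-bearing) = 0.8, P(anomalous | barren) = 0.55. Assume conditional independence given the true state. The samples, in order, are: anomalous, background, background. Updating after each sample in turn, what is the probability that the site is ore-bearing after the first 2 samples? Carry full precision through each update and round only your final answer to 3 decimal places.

After 'anomalous': P(ore) = 0.8·0.2500 / (0.8·0.2500 + 0.55·0.7500) ≈ 0.3265
After 'background': P(ore) = 0.2·0.3265 / (0.2·0.3265 + 0.45·0.6735) ≈ 0.1773

0.177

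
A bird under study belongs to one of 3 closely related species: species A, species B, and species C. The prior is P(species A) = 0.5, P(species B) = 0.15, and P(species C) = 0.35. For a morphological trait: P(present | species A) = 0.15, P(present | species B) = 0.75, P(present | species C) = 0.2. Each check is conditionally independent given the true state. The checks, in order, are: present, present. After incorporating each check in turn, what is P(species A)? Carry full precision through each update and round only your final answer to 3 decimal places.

0.103

Each posterior becomes the prior for the next update.
After 'present': normaliser = 0.15·0.5000 + 0.75·0.1500 + 0.2·0.3500; P(species A) ≈ 0.2913, P(species B) ≈ 0.4369, P(species C) ≈ 0.2718
After 'present': normaliser = 0.15·0.2913 + 0.75·0.4369 + 0.2·0.2718; P(species A) ≈ 0.1026, P(species B) ≈ 0.7697, P(species C) ≈ 0.1277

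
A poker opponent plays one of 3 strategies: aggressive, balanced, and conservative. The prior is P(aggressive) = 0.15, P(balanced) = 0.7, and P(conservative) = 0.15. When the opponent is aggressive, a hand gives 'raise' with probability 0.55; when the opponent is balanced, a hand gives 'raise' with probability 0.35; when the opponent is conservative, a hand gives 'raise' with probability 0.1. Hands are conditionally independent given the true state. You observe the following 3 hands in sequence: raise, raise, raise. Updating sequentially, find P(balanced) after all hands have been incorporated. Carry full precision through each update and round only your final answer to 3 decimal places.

0.545

After 'raise': normaliser = 0.55·0.1500 + 0.35·0.7000 + 0.1·0.1500; P(aggressive) ≈ 0.2409, P(balanced) ≈ 0.7153, P(conservative) ≈ 0.0438
After 'raise': normaliser = 0.55·0.2409 + 0.35·0.7153 + 0.1·0.0438; P(aggressive) ≈ 0.3421, P(balanced) ≈ 0.6466, P(conservative) ≈ 0.0113
After 'raise': normaliser = 0.55·0.3421 + 0.35·0.6466 + 0.1·0.0113; P(aggressive) ≈ 0.4528, P(balanced) ≈ 0.5445, P(conservative) ≈ 0.0027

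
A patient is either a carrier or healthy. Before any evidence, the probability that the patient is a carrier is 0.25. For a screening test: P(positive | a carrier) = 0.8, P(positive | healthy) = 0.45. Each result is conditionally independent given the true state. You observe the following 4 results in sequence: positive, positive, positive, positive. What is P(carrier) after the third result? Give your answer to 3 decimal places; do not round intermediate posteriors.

0.652

After 'positive': P(carrier) = 0.8·0.2500 / (0.8·0.2500 + 0.45·0.7500) ≈ 0.3721
After 'positive': P(carrier) = 0.8·0.3721 / (0.8·0.3721 + 0.45·0.6279) ≈ 0.5130
After 'positive': P(carrier) = 0.8·0.5130 / (0.8·0.5130 + 0.45·0.4870) ≈ 0.6519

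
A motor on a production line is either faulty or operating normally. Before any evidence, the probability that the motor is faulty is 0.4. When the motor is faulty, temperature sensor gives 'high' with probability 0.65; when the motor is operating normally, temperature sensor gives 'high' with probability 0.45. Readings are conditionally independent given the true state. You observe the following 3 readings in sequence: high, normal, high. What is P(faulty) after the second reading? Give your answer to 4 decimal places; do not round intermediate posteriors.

0.3800

After 'high': P(faulty) = 0.65·0.4000 / (0.65·0.4000 + 0.45·0.6000) ≈ 0.4906
After 'normal': P(faulty) = 0.35·0.4906 / (0.35·0.4906 + 0.55·0.5094) ≈ 0.3800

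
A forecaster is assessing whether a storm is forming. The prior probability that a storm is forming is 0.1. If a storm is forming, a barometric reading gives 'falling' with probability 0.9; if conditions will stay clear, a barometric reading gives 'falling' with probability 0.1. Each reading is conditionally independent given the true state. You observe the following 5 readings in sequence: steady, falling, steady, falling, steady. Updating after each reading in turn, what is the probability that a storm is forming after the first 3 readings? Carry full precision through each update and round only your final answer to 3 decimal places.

0.012

After 'steady': P(storm) = 0.1·0.1000 / (0.1·0.1000 + 0.9·0.9000) ≈ 0.0122
After 'falling': P(storm) = 0.9·0.0122 / (0.9·0.0122 + 0.1·0.9878) ≈ 0.1000
After 'steady': P(storm) = 0.1·0.1000 / (0.1·0.1000 + 0.9·0.9000) ≈ 0.0122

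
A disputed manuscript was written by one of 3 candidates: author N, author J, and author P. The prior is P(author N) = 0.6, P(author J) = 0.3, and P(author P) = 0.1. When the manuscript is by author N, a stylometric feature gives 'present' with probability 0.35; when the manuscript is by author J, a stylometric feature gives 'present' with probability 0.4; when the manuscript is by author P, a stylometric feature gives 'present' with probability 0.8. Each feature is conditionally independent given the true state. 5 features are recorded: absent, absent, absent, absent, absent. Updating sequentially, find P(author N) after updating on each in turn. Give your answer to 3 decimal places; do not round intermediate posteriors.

After 'absent': normaliser = 0.65·0.6000 + 0.6·0.3000 + 0.2·0.1000; P(author N) ≈ 0.6610, P(author J) ≈ 0.3051, P(author P) ≈ 0.0339
After 'absent': normaliser = 0.65·0.6610 + 0.6·0.3051 + 0.2·0.0339; P(author N) ≈ 0.6936, P(author J) ≈ 0.2955, P(author P) ≈ 0.0109
After 'absent': normaliser = 0.65·0.6936 + 0.6·0.2955 + 0.2·0.0109; P(author N) ≈ 0.7152, P(author J) ≈ 0.2813, P(author P) ≈ 0.0035
After 'absent': normaliser = 0.65·0.7152 + 0.6·0.2813 + 0.2·0.0035; P(author N) ≈ 0.7329, P(author J) ≈ 0.2660, P(author P) ≈ 0.0011
After 'absent': normaliser = 0.65·0.7329 + 0.6·0.2660 + 0.2·0.0011; P(author N) ≈ 0.7488, P(author J) ≈ 0.2509, P(author P) ≈ 0.0003

0.749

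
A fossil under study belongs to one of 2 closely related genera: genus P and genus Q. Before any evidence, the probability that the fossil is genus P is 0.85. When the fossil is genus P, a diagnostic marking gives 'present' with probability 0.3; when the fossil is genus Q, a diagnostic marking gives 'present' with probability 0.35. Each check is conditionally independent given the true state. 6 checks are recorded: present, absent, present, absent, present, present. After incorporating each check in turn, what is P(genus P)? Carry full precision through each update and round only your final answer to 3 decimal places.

0.780

After 'present': P(genus P) = 0.3·0.8500 / (0.3·0.8500 + 0.35·0.1500) ≈ 0.8293
After 'absent': P(genus P) = 0.7·0.8293 / (0.7·0.8293 + 0.65·0.1707) ≈ 0.8395
After 'present': P(genus P) = 0.3·0.8395 / (0.3·0.8395 + 0.35·0.1605) ≈ 0.8176
After 'absent': P(genus P) = 0.7·0.8176 / (0.7·0.8176 + 0.65·0.1824) ≈ 0.8284
After 'present': P(genus P) = 0.3·0.8284 / (0.3·0.8284 + 0.35·0.1716) ≈ 0.8054
After 'present': P(genus P) = 0.3·0.8054 / (0.3·0.8054 + 0.35·0.1946) ≈ 0.7801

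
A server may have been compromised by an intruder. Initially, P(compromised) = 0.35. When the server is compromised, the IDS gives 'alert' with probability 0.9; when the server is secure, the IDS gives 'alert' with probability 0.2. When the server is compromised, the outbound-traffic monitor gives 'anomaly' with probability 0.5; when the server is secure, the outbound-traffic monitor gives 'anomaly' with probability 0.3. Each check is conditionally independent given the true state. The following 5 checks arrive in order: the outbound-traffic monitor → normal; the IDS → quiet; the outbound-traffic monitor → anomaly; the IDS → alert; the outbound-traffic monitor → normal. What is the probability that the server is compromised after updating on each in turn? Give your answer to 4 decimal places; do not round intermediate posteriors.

After the outbound-traffic monitor='normal': P(compromised) = 0.5·0.3500 / (0.5·0.3500 + 0.7·0.6500) ≈ 0.2778
After the IDS='quiet': P(compromised) = 0.1·0.2778 / (0.1·0.2778 + 0.8·0.7222) ≈ 0.0459
After the outbound-traffic monitor='anomaly': P(compromised) = 0.5·0.0459 / (0.5·0.0459 + 0.3·0.9541) ≈ 0.0742
After the IDS='alert': P(compromised) = 0.9·0.0742 / (0.9·0.0742 + 0.2·0.9258) ≈ 0.2650
After the outbound-traffic monitor='normal': P(compromised) = 0.5·0.2650 / (0.5·0.2650 + 0.7·0.7350) ≈ 0.2048

0.2048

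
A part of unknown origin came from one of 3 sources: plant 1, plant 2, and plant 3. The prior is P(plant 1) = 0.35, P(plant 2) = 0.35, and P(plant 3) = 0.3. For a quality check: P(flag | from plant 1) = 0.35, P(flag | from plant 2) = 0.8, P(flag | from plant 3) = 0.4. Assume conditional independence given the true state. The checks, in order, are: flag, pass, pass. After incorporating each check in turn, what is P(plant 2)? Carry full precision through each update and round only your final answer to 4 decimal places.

After 'flag': normaliser = 0.35·0.3500 + 0.8·0.3500 + 0.4·0.3000; P(plant 1) ≈ 0.2344, P(plant 2) ≈ 0.5359, P(plant 3) ≈ 0.2297
After 'pass': normaliser = 0.65·0.2344 + 0.2·0.5359 + 0.6·0.2297; P(plant 1) ≈ 0.3835, P(plant 2) ≈ 0.2697, P(plant 3) ≈ 0.3468
After 'pass': normaliser = 0.65·0.3835 + 0.2·0.2697 + 0.6·0.3468; P(plant 1) ≈ 0.4875, P(plant 2) ≈ 0.1055, P(plant 3) ≈ 0.4069

0.1055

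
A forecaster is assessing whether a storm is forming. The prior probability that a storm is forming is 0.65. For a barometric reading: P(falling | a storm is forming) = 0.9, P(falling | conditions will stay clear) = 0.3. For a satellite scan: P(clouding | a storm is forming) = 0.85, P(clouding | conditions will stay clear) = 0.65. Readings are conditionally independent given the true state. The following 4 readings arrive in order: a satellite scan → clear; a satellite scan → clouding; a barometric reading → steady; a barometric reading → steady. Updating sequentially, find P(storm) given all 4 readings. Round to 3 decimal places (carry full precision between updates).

0.021

Apply Bayes' rule sequentially, carrying P(storm) forward.
After a satellite scan='clear': P(storm) = 0.15·0.6500 / (0.15·0.6500 + 0.35·0.3500) ≈ 0.4432
After a satellite scan='clouding': P(storm) = 0.85·0.4432 / (0.85·0.4432 + 0.65·0.5568) ≈ 0.5100
After a barometric reading='steady': P(storm) = 0.1·0.5100 / (0.1·0.5100 + 0.7·0.4900) ≈ 0.1294
After a barometric reading='steady': P(storm) = 0.1·0.1294 / (0.1·0.1294 + 0.7·0.8706) ≈ 0.0208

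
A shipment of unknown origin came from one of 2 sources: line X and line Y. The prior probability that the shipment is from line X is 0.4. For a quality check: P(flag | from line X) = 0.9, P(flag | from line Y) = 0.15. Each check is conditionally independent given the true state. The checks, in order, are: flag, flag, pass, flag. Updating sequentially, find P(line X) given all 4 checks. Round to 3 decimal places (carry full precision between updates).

0.944

After 'flag': P(line X) = 0.9·0.4000 / (0.9·0.4000 + 0.15·0.6000) ≈ 0.8000
After 'flag': P(line X) = 0.9·0.8000 / (0.9·0.8000 + 0.15·0.2000) ≈ 0.9600
After 'pass': P(line X) = 0.1·0.9600 / (0.1·0.9600 + 0.85·0.0400) ≈ 0.7385
After 'flag': P(line X) = 0.9·0.7385 / (0.9·0.7385 + 0.15·0.2615) ≈ 0.9443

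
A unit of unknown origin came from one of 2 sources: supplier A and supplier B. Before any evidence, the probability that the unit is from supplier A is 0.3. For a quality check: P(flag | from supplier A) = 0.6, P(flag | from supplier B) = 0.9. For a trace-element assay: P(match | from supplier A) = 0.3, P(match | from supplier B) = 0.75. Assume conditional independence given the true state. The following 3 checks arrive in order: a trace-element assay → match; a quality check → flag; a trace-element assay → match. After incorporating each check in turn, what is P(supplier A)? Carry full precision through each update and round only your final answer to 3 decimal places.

Each posterior becomes the prior for the next update.
After a trace-element assay='match': P(supplier A) = 0.3·0.3000 / (0.3·0.3000 + 0.75·0.7000) ≈ 0.1463
After a quality check='flag': P(supplier A) = 0.6·0.1463 / (0.6·0.1463 + 0.9·0.8537) ≈ 0.1026
After a trace-element assay='match': P(supplier A) = 0.3·0.1026 / (0.3·0.1026 + 0.75·0.8974) ≈ 0.0437

0.044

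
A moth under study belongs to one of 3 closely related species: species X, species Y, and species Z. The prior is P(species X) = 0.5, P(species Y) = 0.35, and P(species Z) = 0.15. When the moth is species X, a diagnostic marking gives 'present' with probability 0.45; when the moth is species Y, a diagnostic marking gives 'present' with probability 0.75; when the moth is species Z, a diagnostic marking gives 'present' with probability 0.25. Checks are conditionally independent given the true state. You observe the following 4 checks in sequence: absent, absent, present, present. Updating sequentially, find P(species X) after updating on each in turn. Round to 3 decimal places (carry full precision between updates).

After 'absent': normaliser = 0.55·0.5000 + 0.25·0.3500 + 0.75·0.1500; P(species X) ≈ 0.5789, P(species Y) ≈ 0.1842, P(species Z) ≈ 0.2368
After 'absent': normaliser = 0.55·0.5789 + 0.25·0.1842 + 0.75·0.2368; P(species X) ≈ 0.5874, P(species Y) ≈ 0.0850, P(species Z) ≈ 0.3277
After 'present': normaliser = 0.45·0.5874 + 0.75·0.0850 + 0.25·0.3277; P(species X) ≈ 0.6448, P(species Y) ≈ 0.1554, P(species Z) ≈ 0.1998
After 'present': normaliser = 0.45·0.6448 + 0.75·0.1554 + 0.25·0.1998; P(species X) ≈ 0.6354, P(species Y) ≈ 0.2553, P(species Z) ≈ 0.1094

0.635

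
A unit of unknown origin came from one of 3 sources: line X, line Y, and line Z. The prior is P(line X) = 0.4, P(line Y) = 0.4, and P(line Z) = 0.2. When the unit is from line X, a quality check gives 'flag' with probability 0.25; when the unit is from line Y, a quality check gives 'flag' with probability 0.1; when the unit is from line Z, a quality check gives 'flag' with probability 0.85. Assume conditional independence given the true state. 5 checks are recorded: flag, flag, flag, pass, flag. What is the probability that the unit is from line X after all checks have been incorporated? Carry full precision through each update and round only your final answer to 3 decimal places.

0.069

After 'flag': normaliser = 0.25·0.4000 + 0.1·0.4000 + 0.85·0.2000; P(line X) ≈ 0.3226, P(line Y) ≈ 0.1290, P(line Z) ≈ 0.5484
After 'flag': normaliser = 0.25·0.3226 + 0.1·0.1290 + 0.85·0.5484; P(line X) ≈ 0.1441, P(line Y) ≈ 0.0231, P(line Z) ≈ 0.8329
After 'flag': normaliser = 0.25·0.1441 + 0.1·0.0231 + 0.85·0.8329; P(line X) ≈ 0.0483, P(line Y) ≈ 0.0031, P(line Z) ≈ 0.9486
After 'pass': normaliser = 0.75·0.0483 + 0.9·0.0031 + 0.15·0.9486; P(line X) ≈ 0.1997, P(line Y) ≈ 0.0153, P(line Z) ≈ 0.7849
After 'flag': normaliser = 0.25·0.1997 + 0.1·0.0153 + 0.85·0.7849; P(line X) ≈ 0.0695, P(line Y) ≈ 0.0021, P(line Z) ≈ 0.9284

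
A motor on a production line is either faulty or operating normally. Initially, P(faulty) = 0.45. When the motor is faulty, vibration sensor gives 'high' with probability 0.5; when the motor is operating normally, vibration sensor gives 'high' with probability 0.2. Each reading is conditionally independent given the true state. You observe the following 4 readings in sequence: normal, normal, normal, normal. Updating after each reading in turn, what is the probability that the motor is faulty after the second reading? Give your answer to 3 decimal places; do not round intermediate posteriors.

0.242

Apply Bayes' rule sequentially, carrying P(faulty) forward.
After 'normal': P(faulty) = 0.5·0.4500 / (0.5·0.4500 + 0.8·0.5500) ≈ 0.3383
After 'normal': P(faulty) = 0.5·0.3383 / (0.5·0.3383 + 0.8·0.6617) ≈ 0.2422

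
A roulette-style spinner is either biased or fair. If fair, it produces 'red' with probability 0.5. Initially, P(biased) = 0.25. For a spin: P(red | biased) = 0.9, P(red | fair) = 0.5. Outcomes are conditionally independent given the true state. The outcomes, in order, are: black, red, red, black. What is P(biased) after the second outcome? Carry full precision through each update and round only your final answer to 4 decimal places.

After 'black': P(biased) = 0.1·0.2500 / (0.1·0.2500 + 0.5·0.7500) ≈ 0.0625
After 'red': P(biased) = 0.9·0.0625 / (0.9·0.0625 + 0.5·0.9375) ≈ 0.1071

0.1071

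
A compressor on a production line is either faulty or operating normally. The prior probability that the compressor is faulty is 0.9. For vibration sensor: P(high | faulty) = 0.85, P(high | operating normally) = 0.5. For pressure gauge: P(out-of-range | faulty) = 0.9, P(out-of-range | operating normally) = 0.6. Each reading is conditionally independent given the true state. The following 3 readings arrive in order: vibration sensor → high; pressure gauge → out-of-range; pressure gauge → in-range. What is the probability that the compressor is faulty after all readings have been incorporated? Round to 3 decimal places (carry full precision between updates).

After vibration sensor='high': P(faulty) = 0.85·0.9000 / (0.85·0.9000 + 0.5·0.1000) ≈ 0.9387
After pressure gauge='out-of-range': P(faulty) = 0.9·0.9387 / (0.9·0.9387 + 0.6·0.0613) ≈ 0.9582
After pressure gauge='in-range': P(faulty) = 0.1·0.9582 / (0.1·0.9582 + 0.4·0.0418) ≈ 0.8516

0.852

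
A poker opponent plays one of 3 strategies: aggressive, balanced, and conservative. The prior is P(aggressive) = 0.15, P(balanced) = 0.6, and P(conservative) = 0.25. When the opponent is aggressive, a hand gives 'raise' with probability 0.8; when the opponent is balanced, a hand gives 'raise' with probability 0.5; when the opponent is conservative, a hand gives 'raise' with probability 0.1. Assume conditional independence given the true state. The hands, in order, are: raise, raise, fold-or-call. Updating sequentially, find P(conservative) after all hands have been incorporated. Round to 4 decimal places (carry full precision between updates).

After 'raise': normaliser = 0.8·0.1500 + 0.5·0.6000 + 0.1·0.2500; P(aggressive) ≈ 0.2697, P(balanced) ≈ 0.6742, P(conservative) ≈ 0.0562
After 'raise': normaliser = 0.8·0.2697 + 0.5·0.6742 + 0.1·0.0562; P(aggressive) ≈ 0.3863, P(balanced) ≈ 0.6036, P(conservative) ≈ 0.0101
After 'fold-or-call': normaliser = 0.2·0.3863 + 0.5·0.6036 + 0.9·0.0101; P(aggressive) ≈ 0.1991, P(balanced) ≈ 0.7776, P(conservative) ≈ 0.0233

0.0233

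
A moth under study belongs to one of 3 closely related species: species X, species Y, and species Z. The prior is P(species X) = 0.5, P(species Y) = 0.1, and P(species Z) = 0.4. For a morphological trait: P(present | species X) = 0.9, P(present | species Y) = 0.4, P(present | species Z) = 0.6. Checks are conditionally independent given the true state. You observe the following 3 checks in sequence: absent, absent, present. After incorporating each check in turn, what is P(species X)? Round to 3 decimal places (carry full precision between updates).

0.079

Apply Bayes' rule sequentially, carrying P(species X) forward.
After 'absent': normaliser = 0.1·0.5000 + 0.6·0.1000 + 0.4·0.4000; P(species X) ≈ 0.1852, P(species Y) ≈ 0.2222, P(species Z) ≈ 0.5926
After 'absent': normaliser = 0.1·0.1852 + 0.6·0.2222 + 0.4·0.5926; P(species X) ≈ 0.0476, P(species Y) ≈ 0.3429, P(species Z) ≈ 0.6095
After 'present': normaliser = 0.9·0.0476 + 0.4·0.3429 + 0.6·0.6095; P(species X) ≈ 0.0785, P(species Y) ≈ 0.2513, P(species Z) ≈ 0.6702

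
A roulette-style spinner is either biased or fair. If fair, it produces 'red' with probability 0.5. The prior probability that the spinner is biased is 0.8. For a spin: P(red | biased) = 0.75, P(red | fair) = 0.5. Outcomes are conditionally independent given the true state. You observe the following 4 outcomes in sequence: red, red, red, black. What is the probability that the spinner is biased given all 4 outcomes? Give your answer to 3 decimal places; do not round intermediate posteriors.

0.871

After 'red': P(biased) = 0.75·0.8000 / (0.75·0.8000 + 0.5·0.2000) ≈ 0.8571
After 'red': P(biased) = 0.75·0.8571 / (0.75·0.8571 + 0.5·0.1429) ≈ 0.9000
After 'red': P(biased) = 0.75·0.9000 / (0.75·0.9000 + 0.5·0.1000) ≈ 0.9310
After 'black': P(biased) = 0.25·0.9310 / (0.25·0.9310 + 0.5·0.0690) ≈ 0.8710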